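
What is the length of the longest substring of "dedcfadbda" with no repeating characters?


Input: "dedcfadbda"
Sliding window (track last position of each char):
  Position 0 ('d'): window [0,0] length 1 -- new best
  Position 1 ('e'): window [0,1] length 2 -- new best
  Position 2 ('d'): repeat (last at 0), move window start to 1
  Position 2 ('d'): window [1,2] length 2
  Position 3 ('c'): window [1,3] length 3 -- new best
  Position 4 ('f'): window [1,4] length 4 -- new best
  Position 5 ('a'): window [1,5] length 5 -- new best
  Position 6 ('d'): repeat (last at 2), move window start to 3
  Position 6 ('d'): window [3,6] length 4
  Position 7 ('b'): window [3,7] length 5
  Position 8 ('d'): repeat (last at 6), move window start to 7
  Position 8 ('d'): window [7,8] length 2
  Position 9 ('a'): window [7,9] length 3
Longest substring with no repeats: "edcfa" with length 5

5


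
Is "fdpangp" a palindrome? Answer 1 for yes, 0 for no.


Input: fdpangp
Reversed: pgnapdf
  Compare pos 0 ('f') with pos 6 ('p'): MISMATCH
  Compare pos 1 ('d') with pos 5 ('g'): MISMATCH
  Compare pos 2 ('p') with pos 4 ('n'): MISMATCH
Result: not a palindrome

0


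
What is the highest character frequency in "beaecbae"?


Input: beaecbae
Character counts:
  'a': 2
  'b': 2
  'c': 1
  'e': 3
Maximum frequency: 3

3


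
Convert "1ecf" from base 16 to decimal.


Input: "1ecf" in base 16
Positional expansion:
  Digit '1' (value 1) x 16^3 = 4096
  Digit 'e' (value 14) x 16^2 = 3584
  Digit 'c' (value 12) x 16^1 = 192
  Digit 'f' (value 15) x 16^0 = 15
Sum = 7887

7887


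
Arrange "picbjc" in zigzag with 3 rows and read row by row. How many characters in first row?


Zigzag "picbjc" into 3 rows:
Placing characters:
  'p' => row 0
  'i' => row 1
  'c' => row 2
  'b' => row 1
  'j' => row 0
  'c' => row 1
Rows:
  Row 0: "pj"
  Row 1: "ibc"
  Row 2: "c"
First row length: 2

2


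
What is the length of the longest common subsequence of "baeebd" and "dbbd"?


LCS of "baeebd" and "dbbd"
DP table:
           d    b    b    d
      0    0    0    0    0
  b   0    0    1    1    1
  a   0    0    1    1    1
  e   0    0    1    1    1
  e   0    0    1    1    1
  b   0    0    1    2    2
  d   0    1    1    2    3
LCS length = dp[6][4] = 3

3


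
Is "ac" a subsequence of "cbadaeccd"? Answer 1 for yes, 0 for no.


Check if "ac" is a subsequence of "cbadaeccd"
Greedy scan:
  Position 0 ('c'): no match needed
  Position 1 ('b'): no match needed
  Position 2 ('a'): matches sub[0] = 'a'
  Position 3 ('d'): no match needed
  Position 4 ('a'): no match needed
  Position 5 ('e'): no match needed
  Position 6 ('c'): matches sub[1] = 'c'
  Position 7 ('c'): no match needed
  Position 8 ('d'): no match needed
All 2 characters matched => is a subsequence

1


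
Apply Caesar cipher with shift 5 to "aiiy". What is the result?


Caesar cipher: shift "aiiy" by 5
  'a' (pos 0) + 5 = pos 5 = 'f'
  'i' (pos 8) + 5 = pos 13 = 'n'
  'i' (pos 8) + 5 = pos 13 = 'n'
  'y' (pos 24) + 5 = pos 3 = 'd'
Result: fnnd

fnnd


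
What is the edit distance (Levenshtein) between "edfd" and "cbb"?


Computing edit distance: "edfd" -> "cbb"
DP table:
           c    b    b
      0    1    2    3
  e   1    1    2    3
  d   2    2    2    3
  f   3    3    3    3
  d   4    4    4    4
Edit distance = dp[4][3] = 4

4


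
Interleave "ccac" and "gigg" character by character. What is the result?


Interleaving "ccac" and "gigg":
  Position 0: 'c' from first, 'g' from second => "cg"
  Position 1: 'c' from first, 'i' from second => "ci"
  Position 2: 'a' from first, 'g' from second => "ag"
  Position 3: 'c' from first, 'g' from second => "cg"
Result: cgciagcg

cgciagcg


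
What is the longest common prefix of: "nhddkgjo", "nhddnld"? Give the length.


Words: nhddkgjo, nhddnld
  Position 0: all 'n' => match
  Position 1: all 'h' => match
  Position 2: all 'd' => match
  Position 3: all 'd' => match
  Position 4: ('k', 'n') => mismatch, stop
LCP = "nhdd" (length 4)

4


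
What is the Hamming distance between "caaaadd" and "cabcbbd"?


Comparing "caaaadd" and "cabcbbd" position by position:
  Position 0: 'c' vs 'c' => same
  Position 1: 'a' vs 'a' => same
  Position 2: 'a' vs 'b' => differ
  Position 3: 'a' vs 'c' => differ
  Position 4: 'a' vs 'b' => differ
  Position 5: 'd' vs 'b' => differ
  Position 6: 'd' vs 'd' => same
Total differences (Hamming distance): 4

4


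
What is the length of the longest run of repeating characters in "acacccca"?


Input: "acacccca"
Scanning for longest run:
  Position 1 ('c'): new char, reset run to 1
  Position 2 ('a'): new char, reset run to 1
  Position 3 ('c'): new char, reset run to 1
  Position 4 ('c'): continues run of 'c', length=2
  Position 5 ('c'): continues run of 'c', length=3
  Position 6 ('c'): continues run of 'c', length=4
  Position 7 ('a'): new char, reset run to 1
Longest run: 'c' with length 4

4


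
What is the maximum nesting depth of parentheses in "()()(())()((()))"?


Input: "()()(())()((()))"
Tracking depth:
  Position 0 '(': depth becomes 1
  Position 1 ')': depth becomes 0
  Position 2 '(': depth becomes 1
  Position 3 ')': depth becomes 0
  Position 4 '(': depth becomes 1
  Position 5 '(': depth becomes 2
  Position 6 ')': depth becomes 1
  Position 7 ')': depth becomes 0
  Position 8 '(': depth becomes 1
  Position 9 ')': depth becomes 0
  Position 10 '(': depth becomes 1
  Position 11 '(': depth becomes 2
  Position 12 '(': depth becomes 3
  Position 13 ')': depth becomes 2
  Position 14 ')': depth becomes 1
  Position 15 ')': depth becomes 0
Maximum depth reached: 3

3


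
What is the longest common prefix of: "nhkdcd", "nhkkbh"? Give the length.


Words: nhkdcd, nhkkbh
  Position 0: all 'n' => match
  Position 1: all 'h' => match
  Position 2: all 'k' => match
  Position 3: ('d', 'k') => mismatch, stop
LCP = "nhk" (length 3)

3


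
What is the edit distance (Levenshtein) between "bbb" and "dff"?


Computing edit distance: "bbb" -> "dff"
DP table:
           d    f    f
      0    1    2    3
  b   1    1    2    3
  b   2    2    2    3
  b   3    3    3    3
Edit distance = dp[3][3] = 3

3


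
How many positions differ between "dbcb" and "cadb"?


Comparing "dbcb" and "cadb" position by position:
  Position 0: 'd' vs 'c' => DIFFER
  Position 1: 'b' vs 'a' => DIFFER
  Position 2: 'c' vs 'd' => DIFFER
  Position 3: 'b' vs 'b' => same
Positions that differ: 3

3


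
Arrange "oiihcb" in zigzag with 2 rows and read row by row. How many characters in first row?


Zigzag "oiihcb" into 2 rows:
Placing characters:
  'o' => row 0
  'i' => row 1
  'i' => row 0
  'h' => row 1
  'c' => row 0
  'b' => row 1
Rows:
  Row 0: "oic"
  Row 1: "ihb"
First row length: 3

3


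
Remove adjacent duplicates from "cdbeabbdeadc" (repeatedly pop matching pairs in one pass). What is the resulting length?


Input: cdbeabbdeadc
Stack-based adjacent duplicate removal:
  Read 'c': push. Stack: c
  Read 'd': push. Stack: cd
  Read 'b': push. Stack: cdb
  Read 'e': push. Stack: cdbe
  Read 'a': push. Stack: cdbea
  Read 'b': push. Stack: cdbeab
  Read 'b': matches stack top 'b' => pop. Stack: cdbea
  Read 'd': push. Stack: cdbead
  Read 'e': push. Stack: cdbeade
  Read 'a': push. Stack: cdbeadea
  Read 'd': push. Stack: cdbeadead
  Read 'c': push. Stack: cdbeadeadc
Final stack: "cdbeadeadc" (length 10)

10


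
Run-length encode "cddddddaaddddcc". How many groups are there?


Input: cddddddaaddddcc
Scanning for consecutive runs:
  Group 1: 'c' x 1 (positions 0-0)
  Group 2: 'd' x 6 (positions 1-6)
  Group 3: 'a' x 2 (positions 7-8)
  Group 4: 'd' x 4 (positions 9-12)
  Group 5: 'c' x 2 (positions 13-14)
Total groups: 5

5


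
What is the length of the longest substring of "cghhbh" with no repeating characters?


Input: "cghhbh"
Sliding window (track last position of each char):
  Position 0 ('c'): window [0,0] length 1 -- new best
  Position 1 ('g'): window [0,1] length 2 -- new best
  Position 2 ('h'): window [0,2] length 3 -- new best
  Position 3 ('h'): repeat (last at 2), move window start to 3
  Position 3 ('h'): window [3,3] length 1
  Position 4 ('b'): window [3,4] length 2
  Position 5 ('h'): repeat (last at 3), move window start to 4
  Position 5 ('h'): window [4,5] length 2
Longest substring with no repeats: "cgh" with length 3

3


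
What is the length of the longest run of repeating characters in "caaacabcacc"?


Input: "caaacabcacc"
Scanning for longest run:
  Position 1 ('a'): new char, reset run to 1
  Position 2 ('a'): continues run of 'a', length=2
  Position 3 ('a'): continues run of 'a', length=3
  Position 4 ('c'): new char, reset run to 1
  Position 5 ('a'): new char, reset run to 1
  Position 6 ('b'): new char, reset run to 1
  Position 7 ('c'): new char, reset run to 1
  Position 8 ('a'): new char, reset run to 1
  Position 9 ('c'): new char, reset run to 1
  Position 10 ('c'): continues run of 'c', length=2
Longest run: 'a' with length 3

3


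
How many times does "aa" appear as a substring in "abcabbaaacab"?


Searching for "aa" in "abcabbaaacab"
Scanning each position:
  Position 0: "ab" => no
  Position 1: "bc" => no
  Position 2: "ca" => no
  Position 3: "ab" => no
  Position 4: "bb" => no
  Position 5: "ba" => no
  Position 6: "aa" => MATCH
  Position 7: "aa" => MATCH
  Position 8: "ac" => no
  Position 9: "ca" => no
  Position 10: "ab" => no
Total occurrences: 2

2


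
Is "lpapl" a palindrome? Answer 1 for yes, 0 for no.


Input: lpapl
Reversed: lpapl
  Compare pos 0 ('l') with pos 4 ('l'): match
  Compare pos 1 ('p') with pos 3 ('p'): match
Result: palindrome

1


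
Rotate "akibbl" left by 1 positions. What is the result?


Input: "akibbl", rotate left by 1
First 1 characters: "a"
Remaining characters: "kibbl"
Concatenate remaining + first: "kibbl" + "a" = "kibbla"

kibbla


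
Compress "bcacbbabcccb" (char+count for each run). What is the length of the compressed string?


Input: bcacbbabcccb
Runs:
  'b' x 1 => "b1"
  'c' x 1 => "c1"
  'a' x 1 => "a1"
  'c' x 1 => "c1"
  'b' x 2 => "b2"
  'a' x 1 => "a1"
  'b' x 1 => "b1"
  'c' x 3 => "c3"
  'b' x 1 => "b1"
Compressed: "b1c1a1c1b2a1b1c3b1"
Compressed length: 18

18


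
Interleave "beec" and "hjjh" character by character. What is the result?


Interleaving "beec" and "hjjh":
  Position 0: 'b' from first, 'h' from second => "bh"
  Position 1: 'e' from first, 'j' from second => "ej"
  Position 2: 'e' from first, 'j' from second => "ej"
  Position 3: 'c' from first, 'h' from second => "ch"
Result: bhejejch

bhejejch


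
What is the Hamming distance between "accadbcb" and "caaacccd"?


Comparing "accadbcb" and "caaacccd" position by position:
  Position 0: 'a' vs 'c' => differ
  Position 1: 'c' vs 'a' => differ
  Position 2: 'c' vs 'a' => differ
  Position 3: 'a' vs 'a' => same
  Position 4: 'd' vs 'c' => differ
  Position 5: 'b' vs 'c' => differ
  Position 6: 'c' vs 'c' => same
  Position 7: 'b' vs 'd' => differ
Total differences (Hamming distance): 6

6


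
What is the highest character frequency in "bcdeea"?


Input: bcdeea
Character counts:
  'a': 1
  'b': 1
  'c': 1
  'd': 1
  'e': 2
Maximum frequency: 2

2


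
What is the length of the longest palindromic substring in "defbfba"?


Input: "defbfba"
Checking substrings for palindromes:
  [2:5] "fbf" (len 3) => palindrome
  [3:6] "bfb" (len 3) => palindrome
Longest palindromic substring: "fbf" with length 3

3


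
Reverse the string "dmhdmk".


Input: dmhdmk
Reading characters right to left:
  Position 5: 'k'
  Position 4: 'm'
  Position 3: 'd'
  Position 2: 'h'
  Position 1: 'm'
  Position 0: 'd'
Reversed: kmdhmd

kmdhmd


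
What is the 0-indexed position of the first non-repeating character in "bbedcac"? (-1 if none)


Input: bbedcac
Character frequencies:
  'a': 1
  'b': 2
  'c': 2
  'd': 1
  'e': 1
Scanning left to right for freq == 1:
  Position 0 ('b'): freq=2, skip
  Position 1 ('b'): freq=2, skip
  Position 2 ('e'): unique! => answer = 2

2


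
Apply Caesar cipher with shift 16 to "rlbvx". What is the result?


Caesar cipher: shift "rlbvx" by 16
  'r' (pos 17) + 16 = pos 7 = 'h'
  'l' (pos 11) + 16 = pos 1 = 'b'
  'b' (pos 1) + 16 = pos 17 = 'r'
  'v' (pos 21) + 16 = pos 11 = 'l'
  'x' (pos 23) + 16 = pos 13 = 'n'
Result: hbrln

hbrln


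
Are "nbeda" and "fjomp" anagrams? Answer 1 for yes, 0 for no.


Strings: "nbeda", "fjomp"
Sorted first:  abden
Sorted second: fjmop
Differ at position 0: 'a' vs 'f' => not anagrams

0


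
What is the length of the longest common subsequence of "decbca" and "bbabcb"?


LCS of "decbca" and "bbabcb"
DP table:
           b    b    a    b    c    b
      0    0    0    0    0    0    0
  d   0    0    0    0    0    0    0
  e   0    0    0    0    0    0    0
  c   0    0    0    0    0    1    1
  b   0    1    1    1    1    1    2
  c   0    1    1    1    1    2    2
  a   0    1    1    2    2    2    2
LCS length = dp[6][6] = 2

2


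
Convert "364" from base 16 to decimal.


Input: "364" in base 16
Positional expansion:
  Digit '3' (value 3) x 16^2 = 768
  Digit '6' (value 6) x 16^1 = 96
  Digit '4' (value 4) x 16^0 = 4
Sum = 868

868


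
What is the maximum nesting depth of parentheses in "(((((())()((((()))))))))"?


Input: "(((((())()((((()))))))))"
Tracking depth:
  Position 0 '(': depth becomes 1
  Position 1 '(': depth becomes 2
  Position 2 '(': depth becomes 3
  Position 3 '(': depth becomes 4
  Position 4 '(': depth becomes 5
  Position 5 '(': depth becomes 6
  Position 6 ')': depth becomes 5
  Position 7 ')': depth becomes 4
  Position 8 '(': depth becomes 5
  Position 9 ')': depth becomes 4
  Position 10 '(': depth becomes 5
  Position 11 '(': depth becomes 6
  Position 12 '(': depth becomes 7
  Position 13 '(': depth becomes 8
  Position 14 '(': depth becomes 9
  Position 15 ')': depth becomes 8
  Position 16 ')': depth becomes 7
  Position 17 ')': depth becomes 6
  Position 18 ')': depth becomes 5
  Position 19 ')': depth becomes 4
  Position 20 ')': depth becomes 3
  Position 21 ')': depth becomes 2
  Position 22 ')': depth becomes 1
  Position 23 ')': depth becomes 0
Maximum depth reached: 9

9


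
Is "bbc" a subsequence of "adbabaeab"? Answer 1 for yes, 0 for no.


Check if "bbc" is a subsequence of "adbabaeab"
Greedy scan:
  Position 0 ('a'): no match needed
  Position 1 ('d'): no match needed
  Position 2 ('b'): matches sub[0] = 'b'
  Position 3 ('a'): no match needed
  Position 4 ('b'): matches sub[1] = 'b'
  Position 5 ('a'): no match needed
  Position 6 ('e'): no match needed
  Position 7 ('a'): no match needed
  Position 8 ('b'): no match needed
Only matched 2/3 characters => not a subsequence

0


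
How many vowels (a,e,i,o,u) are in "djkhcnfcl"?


Input: djkhcnfcl
Checking each character:
  'd' at position 0: consonant
  'j' at position 1: consonant
  'k' at position 2: consonant
  'h' at position 3: consonant
  'c' at position 4: consonant
  'n' at position 5: consonant
  'f' at position 6: consonant
  'c' at position 7: consonant
  'l' at position 8: consonant
Total vowels: 0

0


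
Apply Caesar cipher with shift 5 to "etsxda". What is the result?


Caesar cipher: shift "etsxda" by 5
  'e' (pos 4) + 5 = pos 9 = 'j'
  't' (pos 19) + 5 = pos 24 = 'y'
  's' (pos 18) + 5 = pos 23 = 'x'
  'x' (pos 23) + 5 = pos 2 = 'c'
  'd' (pos 3) + 5 = pos 8 = 'i'
  'a' (pos 0) + 5 = pos 5 = 'f'
Result: jyxcif

jyxcif


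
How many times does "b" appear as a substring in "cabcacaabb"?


Searching for "b" in "cabcacaabb"
Scanning each position:
  Position 0: "c" => no
  Position 1: "a" => no
  Position 2: "b" => MATCH
  Position 3: "c" => no
  Position 4: "a" => no
  Position 5: "c" => no
  Position 6: "a" => no
  Position 7: "a" => no
  Position 8: "b" => MATCH
  Position 9: "b" => MATCH
Total occurrences: 3

3


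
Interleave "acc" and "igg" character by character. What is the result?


Interleaving "acc" and "igg":
  Position 0: 'a' from first, 'i' from second => "ai"
  Position 1: 'c' from first, 'g' from second => "cg"
  Position 2: 'c' from first, 'g' from second => "cg"
Result: aicgcg

aicgcg


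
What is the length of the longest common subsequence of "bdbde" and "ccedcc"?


LCS of "bdbde" and "ccedcc"
DP table:
           c    c    e    d    c    c
      0    0    0    0    0    0    0
  b   0    0    0    0    0    0    0
  d   0    0    0    0    1    1    1
  b   0    0    0    0    1    1    1
  d   0    0    0    0    1    1    1
  e   0    0    0    1    1    1    1
LCS length = dp[5][6] = 1

1


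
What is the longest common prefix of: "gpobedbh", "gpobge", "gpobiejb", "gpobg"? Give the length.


Words: gpobedbh, gpobge, gpobiejb, gpobg
  Position 0: all 'g' => match
  Position 1: all 'p' => match
  Position 2: all 'o' => match
  Position 3: all 'b' => match
  Position 4: ('e', 'g', 'i', 'g') => mismatch, stop
LCP = "gpob" (length 4)

4


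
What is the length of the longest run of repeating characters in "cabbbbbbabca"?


Input: "cabbbbbbabca"
Scanning for longest run:
  Position 1 ('a'): new char, reset run to 1
  Position 2 ('b'): new char, reset run to 1
  Position 3 ('b'): continues run of 'b', length=2
  Position 4 ('b'): continues run of 'b', length=3
  Position 5 ('b'): continues run of 'b', length=4
  Position 6 ('b'): continues run of 'b', length=5
  Position 7 ('b'): continues run of 'b', length=6
  Position 8 ('a'): new char, reset run to 1
  Position 9 ('b'): new char, reset run to 1
  Position 10 ('c'): new char, reset run to 1
  Position 11 ('a'): new char, reset run to 1
Longest run: 'b' with length 6

6


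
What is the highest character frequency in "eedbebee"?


Input: eedbebee
Character counts:
  'b': 2
  'd': 1
  'e': 5
Maximum frequency: 5

5


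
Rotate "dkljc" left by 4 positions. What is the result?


Input: "dkljc", rotate left by 4
First 4 characters: "dklj"
Remaining characters: "c"
Concatenate remaining + first: "c" + "dklj" = "cdklj"

cdklj


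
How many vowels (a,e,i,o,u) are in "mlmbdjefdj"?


Input: mlmbdjefdj
Checking each character:
  'm' at position 0: consonant
  'l' at position 1: consonant
  'm' at position 2: consonant
  'b' at position 3: consonant
  'd' at position 4: consonant
  'j' at position 5: consonant
  'e' at position 6: vowel (running total: 1)
  'f' at position 7: consonant
  'd' at position 8: consonant
  'j' at position 9: consonant
Total vowels: 1

1


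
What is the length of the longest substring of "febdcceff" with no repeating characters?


Input: "febdcceff"
Sliding window (track last position of each char):
  Position 0 ('f'): window [0,0] length 1 -- new best
  Position 1 ('e'): window [0,1] length 2 -- new best
  Position 2 ('b'): window [0,2] length 3 -- new best
  Position 3 ('d'): window [0,3] length 4 -- new best
  Position 4 ('c'): window [0,4] length 5 -- new best
  Position 5 ('c'): repeat (last at 4), move window start to 5
  Position 5 ('c'): window [5,5] length 1
  Position 6 ('e'): window [5,6] length 2
  Position 7 ('f'): window [5,7] length 3
  Position 8 ('f'): repeat (last at 7), move window start to 8
  Position 8 ('f'): window [8,8] length 1
Longest substring with no repeats: "febdc" with length 5

5


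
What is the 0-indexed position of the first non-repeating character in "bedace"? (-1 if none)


Input: bedace
Character frequencies:
  'a': 1
  'b': 1
  'c': 1
  'd': 1
  'e': 2
Scanning left to right for freq == 1:
  Position 0 ('b'): unique! => answer = 0

0


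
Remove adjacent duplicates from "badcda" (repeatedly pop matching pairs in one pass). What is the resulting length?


Input: badcda
Stack-based adjacent duplicate removal:
  Read 'b': push. Stack: b
  Read 'a': push. Stack: ba
  Read 'd': push. Stack: bad
  Read 'c': push. Stack: badc
  Read 'd': push. Stack: badcd
  Read 'a': push. Stack: badcda
Final stack: "badcda" (length 6)

6


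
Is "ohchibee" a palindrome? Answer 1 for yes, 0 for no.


Input: ohchibee
Reversed: eebihcho
  Compare pos 0 ('o') with pos 7 ('e'): MISMATCH
  Compare pos 1 ('h') with pos 6 ('e'): MISMATCH
  Compare pos 2 ('c') with pos 5 ('b'): MISMATCH
  Compare pos 3 ('h') with pos 4 ('i'): MISMATCH
Result: not a palindrome

0


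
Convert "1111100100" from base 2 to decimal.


Input: "1111100100" in base 2
Positional expansion:
  Digit '1' (value 1) x 2^9 = 512
  Digit '1' (value 1) x 2^8 = 256
  Digit '1' (value 1) x 2^7 = 128
  Digit '1' (value 1) x 2^6 = 64
  Digit '1' (value 1) x 2^5 = 32
  Digit '0' (value 0) x 2^4 = 0
  Digit '0' (value 0) x 2^3 = 0
  Digit '1' (value 1) x 2^2 = 4
  Digit '0' (value 0) x 2^1 = 0
  Digit '0' (value 0) x 2^0 = 0
Sum = 996

996


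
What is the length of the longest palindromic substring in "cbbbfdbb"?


Input: "cbbbfdbb"
Checking substrings for palindromes:
  [1:4] "bbb" (len 3) => palindrome
  [1:3] "bb" (len 2) => palindrome
  [2:4] "bb" (len 2) => palindrome
  [6:8] "bb" (len 2) => palindrome
Longest palindromic substring: "bbb" with length 3

3


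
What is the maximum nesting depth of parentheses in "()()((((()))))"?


Input: "()()((((()))))"
Tracking depth:
  Position 0 '(': depth becomes 1
  Position 1 ')': depth becomes 0
  Position 2 '(': depth becomes 1
  Position 3 ')': depth becomes 0
  Position 4 '(': depth becomes 1
  Position 5 '(': depth becomes 2
  Position 6 '(': depth becomes 3
  Position 7 '(': depth becomes 4
  Position 8 '(': depth becomes 5
  Position 9 ')': depth becomes 4
  Position 10 ')': depth becomes 3
  Position 11 ')': depth becomes 2
  Position 12 ')': depth becomes 1
  Position 13 ')': depth becomes 0
Maximum depth reached: 5

5


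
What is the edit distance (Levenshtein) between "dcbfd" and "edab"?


Computing edit distance: "dcbfd" -> "edab"
DP table:
           e    d    a    b
      0    1    2    3    4
  d   1    1    1    2    3
  c   2    2    2    2    3
  b   3    3    3    3    2
  f   4    4    4    4    3
  d   5    5    4    5    4
Edit distance = dp[5][4] = 4

4


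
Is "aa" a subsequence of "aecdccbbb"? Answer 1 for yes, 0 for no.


Check if "aa" is a subsequence of "aecdccbbb"
Greedy scan:
  Position 0 ('a'): matches sub[0] = 'a'
  Position 1 ('e'): no match needed
  Position 2 ('c'): no match needed
  Position 3 ('d'): no match needed
  Position 4 ('c'): no match needed
  Position 5 ('c'): no match needed
  Position 6 ('b'): no match needed
  Position 7 ('b'): no match needed
  Position 8 ('b'): no match needed
Only matched 1/2 characters => not a subsequence

0


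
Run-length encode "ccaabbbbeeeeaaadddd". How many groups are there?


Input: ccaabbbbeeeeaaadddd
Scanning for consecutive runs:
  Group 1: 'c' x 2 (positions 0-1)
  Group 2: 'a' x 2 (positions 2-3)
  Group 3: 'b' x 4 (positions 4-7)
  Group 4: 'e' x 4 (positions 8-11)
  Group 5: 'a' x 3 (positions 12-14)
  Group 6: 'd' x 4 (positions 15-18)
Total groups: 6

6


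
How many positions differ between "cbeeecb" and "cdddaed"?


Comparing "cbeeecb" and "cdddaed" position by position:
  Position 0: 'c' vs 'c' => same
  Position 1: 'b' vs 'd' => DIFFER
  Position 2: 'e' vs 'd' => DIFFER
  Position 3: 'e' vs 'd' => DIFFER
  Position 4: 'e' vs 'a' => DIFFER
  Position 5: 'c' vs 'e' => DIFFER
  Position 6: 'b' vs 'd' => DIFFER
Positions that differ: 6

6


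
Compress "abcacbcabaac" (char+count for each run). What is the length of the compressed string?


Input: abcacbcabaac
Runs:
  'a' x 1 => "a1"
  'b' x 1 => "b1"
  'c' x 1 => "c1"
  'a' x 1 => "a1"
  'c' x 1 => "c1"
  'b' x 1 => "b1"
  'c' x 1 => "c1"
  'a' x 1 => "a1"
  'b' x 1 => "b1"
  'a' x 2 => "a2"
  'c' x 1 => "c1"
Compressed: "a1b1c1a1c1b1c1a1b1a2c1"
Compressed length: 22

22


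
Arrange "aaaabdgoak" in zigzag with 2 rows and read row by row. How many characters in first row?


Zigzag "aaaabdgoak" into 2 rows:
Placing characters:
  'a' => row 0
  'a' => row 1
  'a' => row 0
  'a' => row 1
  'b' => row 0
  'd' => row 1
  'g' => row 0
  'o' => row 1
  'a' => row 0
  'k' => row 1
Rows:
  Row 0: "aabga"
  Row 1: "aadok"
First row length: 5

5


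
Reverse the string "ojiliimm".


Input: ojiliimm
Reading characters right to left:
  Position 7: 'm'
  Position 6: 'm'
  Position 5: 'i'
  Position 4: 'i'
  Position 3: 'l'
  Position 2: 'i'
  Position 1: 'j'
  Position 0: 'o'
Reversed: mmiilijo

mmiilijo


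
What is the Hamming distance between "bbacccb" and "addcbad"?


Comparing "bbacccb" and "addcbad" position by position:
  Position 0: 'b' vs 'a' => differ
  Position 1: 'b' vs 'd' => differ
  Position 2: 'a' vs 'd' => differ
  Position 3: 'c' vs 'c' => same
  Position 4: 'c' vs 'b' => differ
  Position 5: 'c' vs 'a' => differ
  Position 6: 'b' vs 'd' => differ
Total differences (Hamming distance): 6

6


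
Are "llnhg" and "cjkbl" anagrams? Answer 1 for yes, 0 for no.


Strings: "llnhg", "cjkbl"
Sorted first:  ghlln
Sorted second: bcjkl
Differ at position 0: 'g' vs 'b' => not anagrams

0


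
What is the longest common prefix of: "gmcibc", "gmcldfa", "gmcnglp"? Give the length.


Words: gmcibc, gmcldfa, gmcnglp
  Position 0: all 'g' => match
  Position 1: all 'm' => match
  Position 2: all 'c' => match
  Position 3: ('i', 'l', 'n') => mismatch, stop
LCP = "gmc" (length 3)

3


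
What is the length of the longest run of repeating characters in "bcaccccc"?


Input: "bcaccccc"
Scanning for longest run:
  Position 1 ('c'): new char, reset run to 1
  Position 2 ('a'): new char, reset run to 1
  Position 3 ('c'): new char, reset run to 1
  Position 4 ('c'): continues run of 'c', length=2
  Position 5 ('c'): continues run of 'c', length=3
  Position 6 ('c'): continues run of 'c', length=4
  Position 7 ('c'): continues run of 'c', length=5
Longest run: 'c' with length 5

5


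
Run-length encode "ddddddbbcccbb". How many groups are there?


Input: ddddddbbcccbb
Scanning for consecutive runs:
  Group 1: 'd' x 6 (positions 0-5)
  Group 2: 'b' x 2 (positions 6-7)
  Group 3: 'c' x 3 (positions 8-10)
  Group 4: 'b' x 2 (positions 11-12)
Total groups: 4

4


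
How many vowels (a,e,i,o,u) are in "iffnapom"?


Input: iffnapom
Checking each character:
  'i' at position 0: vowel (running total: 1)
  'f' at position 1: consonant
  'f' at position 2: consonant
  'n' at position 3: consonant
  'a' at position 4: vowel (running total: 2)
  'p' at position 5: consonant
  'o' at position 6: vowel (running total: 3)
  'm' at position 7: consonant
Total vowels: 3

3


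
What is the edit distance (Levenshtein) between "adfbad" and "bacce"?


Computing edit distance: "adfbad" -> "bacce"
DP table:
           b    a    c    c    e
      0    1    2    3    4    5
  a   1    1    1    2    3    4
  d   2    2    2    2    3    4
  f   3    3    3    3    3    4
  b   4    3    4    4    4    4
  a   5    4    3    4    5    5
  d   6    5    4    4    5    6
Edit distance = dp[6][5] = 6

6


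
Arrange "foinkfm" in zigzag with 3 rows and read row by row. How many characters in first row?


Zigzag "foinkfm" into 3 rows:
Placing characters:
  'f' => row 0
  'o' => row 1
  'i' => row 2
  'n' => row 1
  'k' => row 0
  'f' => row 1
  'm' => row 2
Rows:
  Row 0: "fk"
  Row 1: "onf"
  Row 2: "im"
First row length: 2

2


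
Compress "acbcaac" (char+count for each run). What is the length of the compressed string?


Input: acbcaac
Runs:
  'a' x 1 => "a1"
  'c' x 1 => "c1"
  'b' x 1 => "b1"
  'c' x 1 => "c1"
  'a' x 2 => "a2"
  'c' x 1 => "c1"
Compressed: "a1c1b1c1a2c1"
Compressed length: 12

12


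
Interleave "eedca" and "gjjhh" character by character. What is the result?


Interleaving "eedca" and "gjjhh":
  Position 0: 'e' from first, 'g' from second => "eg"
  Position 1: 'e' from first, 'j' from second => "ej"
  Position 2: 'd' from first, 'j' from second => "dj"
  Position 3: 'c' from first, 'h' from second => "ch"
  Position 4: 'a' from first, 'h' from second => "ah"
Result: egejdjchah

egejdjchah


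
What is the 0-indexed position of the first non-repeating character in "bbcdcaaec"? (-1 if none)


Input: bbcdcaaec
Character frequencies:
  'a': 2
  'b': 2
  'c': 3
  'd': 1
  'e': 1
Scanning left to right for freq == 1:
  Position 0 ('b'): freq=2, skip
  Position 1 ('b'): freq=2, skip
  Position 2 ('c'): freq=3, skip
  Position 3 ('d'): unique! => answer = 3

3


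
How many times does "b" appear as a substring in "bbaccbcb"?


Searching for "b" in "bbaccbcb"
Scanning each position:
  Position 0: "b" => MATCH
  Position 1: "b" => MATCH
  Position 2: "a" => no
  Position 3: "c" => no
  Position 4: "c" => no
  Position 5: "b" => MATCH
  Position 6: "c" => no
  Position 7: "b" => MATCH
Total occurrences: 4

4


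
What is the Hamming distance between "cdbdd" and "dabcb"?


Comparing "cdbdd" and "dabcb" position by position:
  Position 0: 'c' vs 'd' => differ
  Position 1: 'd' vs 'a' => differ
  Position 2: 'b' vs 'b' => same
  Position 3: 'd' vs 'c' => differ
  Position 4: 'd' vs 'b' => differ
Total differences (Hamming distance): 4

4


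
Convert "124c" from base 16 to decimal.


Input: "124c" in base 16
Positional expansion:
  Digit '1' (value 1) x 16^3 = 4096
  Digit '2' (value 2) x 16^2 = 512
  Digit '4' (value 4) x 16^1 = 64
  Digit 'c' (value 12) x 16^0 = 12
Sum = 4684

4684


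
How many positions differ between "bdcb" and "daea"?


Comparing "bdcb" and "daea" position by position:
  Position 0: 'b' vs 'd' => DIFFER
  Position 1: 'd' vs 'a' => DIFFER
  Position 2: 'c' vs 'e' => DIFFER
  Position 3: 'b' vs 'a' => DIFFER
Positions that differ: 4

4


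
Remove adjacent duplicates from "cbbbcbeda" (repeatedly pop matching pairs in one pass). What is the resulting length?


Input: cbbbcbeda
Stack-based adjacent duplicate removal:
  Read 'c': push. Stack: c
  Read 'b': push. Stack: cb
  Read 'b': matches stack top 'b' => pop. Stack: c
  Read 'b': push. Stack: cb
  Read 'c': push. Stack: cbc
  Read 'b': push. Stack: cbcb
  Read 'e': push. Stack: cbcbe
  Read 'd': push. Stack: cbcbed
  Read 'a': push. Stack: cbcbeda
Final stack: "cbcbeda" (length 7)

7


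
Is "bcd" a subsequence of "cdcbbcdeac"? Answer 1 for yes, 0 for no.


Check if "bcd" is a subsequence of "cdcbbcdeac"
Greedy scan:
  Position 0 ('c'): no match needed
  Position 1 ('d'): no match needed
  Position 2 ('c'): no match needed
  Position 3 ('b'): matches sub[0] = 'b'
  Position 4 ('b'): no match needed
  Position 5 ('c'): matches sub[1] = 'c'
  Position 6 ('d'): matches sub[2] = 'd'
  Position 7 ('e'): no match needed
  Position 8 ('a'): no match needed
  Position 9 ('c'): no match needed
All 3 characters matched => is a subsequence

1


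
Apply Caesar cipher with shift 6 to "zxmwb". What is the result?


Caesar cipher: shift "zxmwb" by 6
  'z' (pos 25) + 6 = pos 5 = 'f'
  'x' (pos 23) + 6 = pos 3 = 'd'
  'm' (pos 12) + 6 = pos 18 = 's'
  'w' (pos 22) + 6 = pos 2 = 'c'
  'b' (pos 1) + 6 = pos 7 = 'h'
Result: fdsch

fdsch


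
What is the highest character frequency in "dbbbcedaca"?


Input: dbbbcedaca
Character counts:
  'a': 2
  'b': 3
  'c': 2
  'd': 2
  'e': 1
Maximum frequency: 3

3


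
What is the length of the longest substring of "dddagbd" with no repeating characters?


Input: "dddagbd"
Sliding window (track last position of each char):
  Position 0 ('d'): window [0,0] length 1 -- new best
  Position 1 ('d'): repeat (last at 0), move window start to 1
  Position 1 ('d'): window [1,1] length 1
  Position 2 ('d'): repeat (last at 1), move window start to 2
  Position 2 ('d'): window [2,2] length 1
  Position 3 ('a'): window [2,3] length 2 -- new best
  Position 4 ('g'): window [2,4] length 3 -- new best
  Position 5 ('b'): window [2,5] length 4 -- new best
  Position 6 ('d'): repeat (last at 2), move window start to 3
  Position 6 ('d'): window [3,6] length 4
Longest substring with no repeats: "dagb" with length 4

4


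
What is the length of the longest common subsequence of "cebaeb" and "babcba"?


LCS of "cebaeb" and "babcba"
DP table:
           b    a    b    c    b    a
      0    0    0    0    0    0    0
  c   0    0    0    0    1    1    1
  e   0    0    0    0    1    1    1
  b   0    1    1    1    1    2    2
  a   0    1    2    2    2    2    3
  e   0    1    2    2    2    2    3
  b   0    1    2    3    3    3    3
LCS length = dp[6][6] = 3

3


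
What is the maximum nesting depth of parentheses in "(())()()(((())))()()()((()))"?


Input: "(())()()(((())))()()()((()))"
Tracking depth:
  Position 0 '(': depth becomes 1
  Position 1 '(': depth becomes 2
  Position 2 ')': depth becomes 1
  Position 3 ')': depth becomes 0
  Position 4 '(': depth becomes 1
  Position 5 ')': depth becomes 0
  Position 6 '(': depth becomes 1
  Position 7 ')': depth becomes 0
  Position 8 '(': depth becomes 1
  Position 9 '(': depth becomes 2
  Position 10 '(': depth becomes 3
  Position 11 '(': depth becomes 4
  Position 12 ')': depth becomes 3
  Position 13 ')': depth becomes 2
  Position 14 ')': depth becomes 1
  Position 15 ')': depth becomes 0
  Position 16 '(': depth becomes 1
  Position 17 ')': depth becomes 0
  Position 18 '(': depth becomes 1
  Position 19 ')': depth becomes 0
  Position 20 '(': depth becomes 1
  Position 21 ')': depth becomes 0
  Position 22 '(': depth becomes 1
  Position 23 '(': depth becomes 2
  Position 24 '(': depth becomes 3
  Position 25 ')': depth becomes 2
  Position 26 ')': depth becomes 1
  Position 27 ')': depth becomes 0
Maximum depth reached: 4

4


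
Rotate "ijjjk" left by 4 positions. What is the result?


Input: "ijjjk", rotate left by 4
First 4 characters: "ijjj"
Remaining characters: "k"
Concatenate remaining + first: "k" + "ijjj" = "kijjj"

kijjj


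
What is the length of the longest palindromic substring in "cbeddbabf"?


Input: "cbeddbabf"
Checking substrings for palindromes:
  [5:8] "bab" (len 3) => palindrome
  [3:5] "dd" (len 2) => palindrome
Longest palindromic substring: "bab" with length 3

3


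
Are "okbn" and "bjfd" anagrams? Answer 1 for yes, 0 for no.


Strings: "okbn", "bjfd"
Sorted first:  bkno
Sorted second: bdfj
Differ at position 1: 'k' vs 'd' => not anagrams

0


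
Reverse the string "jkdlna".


Input: jkdlna
Reading characters right to left:
  Position 5: 'a'
  Position 4: 'n'
  Position 3: 'l'
  Position 2: 'd'
  Position 1: 'k'
  Position 0: 'j'
Reversed: anldkj

anldkj


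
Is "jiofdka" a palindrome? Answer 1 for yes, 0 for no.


Input: jiofdka
Reversed: akdfoij
  Compare pos 0 ('j') with pos 6 ('a'): MISMATCH
  Compare pos 1 ('i') with pos 5 ('k'): MISMATCH
  Compare pos 2 ('o') with pos 4 ('d'): MISMATCH
Result: not a palindrome

0


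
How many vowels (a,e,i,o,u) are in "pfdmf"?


Input: pfdmf
Checking each character:
  'p' at position 0: consonant
  'f' at position 1: consonant
  'd' at position 2: consonant
  'm' at position 3: consonant
  'f' at position 4: consonant
Total vowels: 0

0


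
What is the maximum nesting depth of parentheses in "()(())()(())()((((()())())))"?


Input: "()(())()(())()((((()())())))"
Tracking depth:
  Position 0 '(': depth becomes 1
  Position 1 ')': depth becomes 0
  Position 2 '(': depth becomes 1
  Position 3 '(': depth becomes 2
  Position 4 ')': depth becomes 1
  Position 5 ')': depth becomes 0
  Position 6 '(': depth becomes 1
  Position 7 ')': depth becomes 0
  Position 8 '(': depth becomes 1
  Position 9 '(': depth becomes 2
  Position 10 ')': depth becomes 1
  Position 11 ')': depth becomes 0
  Position 12 '(': depth becomes 1
  Position 13 ')': depth becomes 0
  Position 14 '(': depth becomes 1
  Position 15 '(': depth becomes 2
  Position 16 '(': depth becomes 3
  Position 17 '(': depth becomes 4
  Position 18 '(': depth becomes 5
  Position 19 ')': depth becomes 4
  Position 20 '(': depth becomes 5
  Position 21 ')': depth becomes 4
  Position 22 ')': depth becomes 3
  Position 23 '(': depth becomes 4
  Position 24 ')': depth becomes 3
  Position 25 ')': depth becomes 2
  Position 26 ')': depth becomes 1
  Position 27 ')': depth becomes 0
Maximum depth reached: 5

5


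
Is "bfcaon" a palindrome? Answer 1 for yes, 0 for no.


Input: bfcaon
Reversed: noacfb
  Compare pos 0 ('b') with pos 5 ('n'): MISMATCH
  Compare pos 1 ('f') with pos 4 ('o'): MISMATCH
  Compare pos 2 ('c') with pos 3 ('a'): MISMATCH
Result: not a palindrome

0


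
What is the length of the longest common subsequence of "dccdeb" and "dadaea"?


LCS of "dccdeb" and "dadaea"
DP table:
           d    a    d    a    e    a
      0    0    0    0    0    0    0
  d   0    1    1    1    1    1    1
  c   0    1    1    1    1    1    1
  c   0    1    1    1    1    1    1
  d   0    1    1    2    2    2    2
  e   0    1    1    2    2    3    3
  b   0    1    1    2    2    3    3
LCS length = dp[6][6] = 3

3


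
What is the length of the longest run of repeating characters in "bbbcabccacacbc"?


Input: "bbbcabccacacbc"
Scanning for longest run:
  Position 1 ('b'): continues run of 'b', length=2
  Position 2 ('b'): continues run of 'b', length=3
  Position 3 ('c'): new char, reset run to 1
  Position 4 ('a'): new char, reset run to 1
  Position 5 ('b'): new char, reset run to 1
  Position 6 ('c'): new char, reset run to 1
  Position 7 ('c'): continues run of 'c', length=2
  Position 8 ('a'): new char, reset run to 1
  Position 9 ('c'): new char, reset run to 1
  Position 10 ('a'): new char, reset run to 1
  Position 11 ('c'): new char, reset run to 1
  Position 12 ('b'): new char, reset run to 1
  Position 13 ('c'): new char, reset run to 1
Longest run: 'b' with length 3

3


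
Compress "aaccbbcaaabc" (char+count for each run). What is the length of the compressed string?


Input: aaccbbcaaabc
Runs:
  'a' x 2 => "a2"
  'c' x 2 => "c2"
  'b' x 2 => "b2"
  'c' x 1 => "c1"
  'a' x 3 => "a3"
  'b' x 1 => "b1"
  'c' x 1 => "c1"
Compressed: "a2c2b2c1a3b1c1"
Compressed length: 14

14


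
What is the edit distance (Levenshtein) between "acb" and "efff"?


Computing edit distance: "acb" -> "efff"
DP table:
           e    f    f    f
      0    1    2    3    4
  a   1    1    2    3    4
  c   2    2    2    3    4
  b   3    3    3    3    4
Edit distance = dp[3][4] = 4

4


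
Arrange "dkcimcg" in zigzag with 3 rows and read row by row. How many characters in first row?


Zigzag "dkcimcg" into 3 rows:
Placing characters:
  'd' => row 0
  'k' => row 1
  'c' => row 2
  'i' => row 1
  'm' => row 0
  'c' => row 1
  'g' => row 2
Rows:
  Row 0: "dm"
  Row 1: "kic"
  Row 2: "cg"
First row length: 2

2


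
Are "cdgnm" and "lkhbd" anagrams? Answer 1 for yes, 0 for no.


Strings: "cdgnm", "lkhbd"
Sorted first:  cdgmn
Sorted second: bdhkl
Differ at position 0: 'c' vs 'b' => not anagrams

0


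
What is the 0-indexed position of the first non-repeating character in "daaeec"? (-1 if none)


Input: daaeec
Character frequencies:
  'a': 2
  'c': 1
  'd': 1
  'e': 2
Scanning left to right for freq == 1:
  Position 0 ('d'): unique! => answer = 0

0


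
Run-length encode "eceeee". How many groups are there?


Input: eceeee
Scanning for consecutive runs:
  Group 1: 'e' x 1 (positions 0-0)
  Group 2: 'c' x 1 (positions 1-1)
  Group 3: 'e' x 4 (positions 2-5)
Total groups: 3

3


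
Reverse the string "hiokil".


Input: hiokil
Reading characters right to left:
  Position 5: 'l'
  Position 4: 'i'
  Position 3: 'k'
  Position 2: 'o'
  Position 1: 'i'
  Position 0: 'h'
Reversed: likoih

likoih


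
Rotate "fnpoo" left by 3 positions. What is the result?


Input: "fnpoo", rotate left by 3
First 3 characters: "fnp"
Remaining characters: "oo"
Concatenate remaining + first: "oo" + "fnp" = "oofnp"

oofnp


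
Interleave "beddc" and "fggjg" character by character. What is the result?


Interleaving "beddc" and "fggjg":
  Position 0: 'b' from first, 'f' from second => "bf"
  Position 1: 'e' from first, 'g' from second => "eg"
  Position 2: 'd' from first, 'g' from second => "dg"
  Position 3: 'd' from first, 'j' from second => "dj"
  Position 4: 'c' from first, 'g' from second => "cg"
Result: bfegdgdjcg

bfegdgdjcg


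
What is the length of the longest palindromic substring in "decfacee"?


Input: "decfacee"
Checking substrings for palindromes:
  [6:8] "ee" (len 2) => palindrome
Longest palindromic substring: "ee" with length 2

2
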